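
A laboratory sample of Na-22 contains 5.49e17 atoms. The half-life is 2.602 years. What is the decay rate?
A = λN = 1.462e17 decays/year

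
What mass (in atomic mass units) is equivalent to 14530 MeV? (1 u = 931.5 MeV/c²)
m = E/c² = 15.6 u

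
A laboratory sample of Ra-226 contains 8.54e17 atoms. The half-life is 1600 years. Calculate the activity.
A = λN = 3.7e14 decays/year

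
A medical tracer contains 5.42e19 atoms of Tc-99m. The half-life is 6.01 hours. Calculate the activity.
A = λN = 6.251e18 decays/hour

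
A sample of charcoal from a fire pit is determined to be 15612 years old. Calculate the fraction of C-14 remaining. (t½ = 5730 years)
N/N₀ = (1/2)^(t/t½) = 0.1513 = 15.1%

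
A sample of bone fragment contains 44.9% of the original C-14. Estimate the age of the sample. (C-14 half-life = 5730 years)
Age = t½ × log₂(1/ratio) = 6619 years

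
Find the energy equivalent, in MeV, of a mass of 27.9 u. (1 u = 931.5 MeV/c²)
E = mc² = 25990 MeV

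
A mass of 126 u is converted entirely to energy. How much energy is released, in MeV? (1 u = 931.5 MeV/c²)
E = mc² = 1.174e5 MeV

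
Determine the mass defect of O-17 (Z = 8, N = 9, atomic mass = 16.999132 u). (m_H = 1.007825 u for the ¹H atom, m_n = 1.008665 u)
Δm = Z·m_H + N·m_n − M = 0.1415 u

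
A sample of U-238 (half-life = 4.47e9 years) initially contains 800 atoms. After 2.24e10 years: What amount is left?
N = N₀(1/2)^(t/t½) = 24.81 atoms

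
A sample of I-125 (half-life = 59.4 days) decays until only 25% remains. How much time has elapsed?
t = t½ × log₂(N₀/N) = 118.8 days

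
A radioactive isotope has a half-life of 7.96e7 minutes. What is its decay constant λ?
λ = ln(2)/t½ = 8.708e-9 minute⁻¹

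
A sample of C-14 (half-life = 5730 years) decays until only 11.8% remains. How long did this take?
t = t½ × log₂(N₀/N) = 17670 years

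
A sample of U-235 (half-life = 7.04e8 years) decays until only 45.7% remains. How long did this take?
t = t½ × log₂(N₀/N) = 7.953e8 years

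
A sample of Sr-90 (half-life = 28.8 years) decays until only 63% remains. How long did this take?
t = t½ × log₂(N₀/N) = 19.2 years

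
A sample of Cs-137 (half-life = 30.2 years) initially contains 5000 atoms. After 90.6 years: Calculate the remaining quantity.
N = N₀(1/2)^(t/t½) = 625 atoms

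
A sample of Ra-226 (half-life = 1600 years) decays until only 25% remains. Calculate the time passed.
t = t½ × log₂(N₀/N) = 3200 years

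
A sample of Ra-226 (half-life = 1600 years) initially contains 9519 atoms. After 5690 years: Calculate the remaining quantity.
N = N₀(1/2)^(t/t½) = 809.2 atoms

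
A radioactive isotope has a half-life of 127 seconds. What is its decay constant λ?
λ = ln(2)/t½ = 0.005458 second⁻¹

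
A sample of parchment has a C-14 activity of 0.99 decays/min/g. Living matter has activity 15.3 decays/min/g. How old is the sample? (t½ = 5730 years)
Age = t½ × log₂(A₀/A) = 22630 years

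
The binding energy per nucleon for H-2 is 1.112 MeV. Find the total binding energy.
B.E. = 1.112 × 2 = 2.224 MeV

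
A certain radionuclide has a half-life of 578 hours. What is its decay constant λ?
λ = ln(2)/t½ = 0.001199 hour⁻¹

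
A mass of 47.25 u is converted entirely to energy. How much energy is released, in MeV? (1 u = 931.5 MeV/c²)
E = mc² = 44010 MeV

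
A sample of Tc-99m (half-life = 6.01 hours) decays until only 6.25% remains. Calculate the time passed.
t = t½ × log₂(N₀/N) = 24.04 hours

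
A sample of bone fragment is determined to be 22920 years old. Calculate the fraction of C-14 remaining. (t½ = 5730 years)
N/N₀ = (1/2)^(t/t½) = 0.0625 = 6.25%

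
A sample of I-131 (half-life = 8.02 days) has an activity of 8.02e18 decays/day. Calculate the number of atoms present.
N = A/λ = 9.279e19 atoms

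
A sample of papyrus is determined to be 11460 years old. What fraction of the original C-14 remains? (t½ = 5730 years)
N/N₀ = (1/2)^(t/t½) = 0.25 = 25%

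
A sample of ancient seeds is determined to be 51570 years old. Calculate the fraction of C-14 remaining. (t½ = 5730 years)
N/N₀ = (1/2)^(t/t½) = 0.001953 = 0.195%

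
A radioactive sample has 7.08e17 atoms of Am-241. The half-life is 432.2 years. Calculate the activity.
A = λN = 1.135e15 decays/year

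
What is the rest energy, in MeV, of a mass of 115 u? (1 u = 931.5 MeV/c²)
E = mc² = 1.071e5 MeV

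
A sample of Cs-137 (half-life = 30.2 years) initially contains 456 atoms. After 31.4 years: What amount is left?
N = N₀(1/2)^(t/t½) = 221.8 atoms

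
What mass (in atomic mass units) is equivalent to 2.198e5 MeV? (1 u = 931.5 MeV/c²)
m = E/c² = 236 u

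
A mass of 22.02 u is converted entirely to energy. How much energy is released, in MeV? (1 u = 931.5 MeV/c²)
E = mc² = 20510 MeV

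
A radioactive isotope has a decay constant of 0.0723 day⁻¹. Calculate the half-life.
t½ = ln(2)/λ = 9.587 days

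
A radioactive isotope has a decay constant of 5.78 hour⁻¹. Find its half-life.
t½ = ln(2)/λ = 0.1199 hours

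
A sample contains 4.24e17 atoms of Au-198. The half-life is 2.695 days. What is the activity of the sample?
A = λN = 1.091e17 decays/day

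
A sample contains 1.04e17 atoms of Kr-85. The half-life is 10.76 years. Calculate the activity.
A = λN = 6.7e15 decays/year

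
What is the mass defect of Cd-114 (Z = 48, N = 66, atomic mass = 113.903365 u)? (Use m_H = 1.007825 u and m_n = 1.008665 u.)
Δm = Z·m_H + N·m_n − M = 1.044 u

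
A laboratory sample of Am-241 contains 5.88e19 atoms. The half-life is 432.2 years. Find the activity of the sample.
A = λN = 9.43e16 decays/year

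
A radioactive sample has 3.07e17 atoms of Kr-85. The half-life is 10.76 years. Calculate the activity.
A = λN = 1.978e16 decays/year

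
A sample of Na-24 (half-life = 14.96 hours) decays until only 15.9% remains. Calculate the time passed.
t = t½ × log₂(N₀/N) = 39.69 hours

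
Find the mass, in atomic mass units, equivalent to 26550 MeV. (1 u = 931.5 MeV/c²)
m = E/c² = 28.5 u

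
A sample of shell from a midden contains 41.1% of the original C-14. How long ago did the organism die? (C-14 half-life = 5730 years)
Age = t½ × log₂(1/ratio) = 7350 years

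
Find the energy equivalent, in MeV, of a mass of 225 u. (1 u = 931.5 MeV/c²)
E = mc² = 2.096e5 MeV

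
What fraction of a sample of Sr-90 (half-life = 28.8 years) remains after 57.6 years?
N/N₀ = (1/2)^(t/t½) = 0.25 = 25%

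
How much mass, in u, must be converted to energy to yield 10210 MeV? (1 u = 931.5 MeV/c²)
m = E/c² = 10.96 u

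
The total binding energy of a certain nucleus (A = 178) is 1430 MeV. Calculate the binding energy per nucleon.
B.E./A = 1430/178 = 8.034 MeV/nucleon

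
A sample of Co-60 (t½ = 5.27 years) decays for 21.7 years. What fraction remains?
N/N₀ = (1/2)^(t/t½) = 0.05761 = 5.76%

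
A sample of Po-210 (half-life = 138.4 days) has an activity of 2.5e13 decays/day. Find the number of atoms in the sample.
N = A/λ = 4.992e15 atoms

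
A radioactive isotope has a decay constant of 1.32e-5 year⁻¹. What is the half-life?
t½ = ln(2)/λ = 52510 years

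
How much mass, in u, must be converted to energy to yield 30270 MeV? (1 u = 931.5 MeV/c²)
m = E/c² = 32.5 u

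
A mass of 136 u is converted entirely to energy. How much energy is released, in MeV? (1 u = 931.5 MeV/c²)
E = mc² = 1.267e5 MeV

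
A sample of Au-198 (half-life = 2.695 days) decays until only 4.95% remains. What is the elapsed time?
t = t½ × log₂(N₀/N) = 11.69 days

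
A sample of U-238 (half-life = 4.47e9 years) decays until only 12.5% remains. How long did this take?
t = t½ × log₂(N₀/N) = 1.341e10 years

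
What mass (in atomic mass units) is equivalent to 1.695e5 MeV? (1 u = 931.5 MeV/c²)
m = E/c² = 182 u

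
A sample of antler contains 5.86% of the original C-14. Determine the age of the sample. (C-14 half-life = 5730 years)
Age = t½ × log₂(1/ratio) = 23450 years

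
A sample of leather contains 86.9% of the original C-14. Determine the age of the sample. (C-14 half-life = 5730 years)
Age = t½ × log₂(1/ratio) = 1161 years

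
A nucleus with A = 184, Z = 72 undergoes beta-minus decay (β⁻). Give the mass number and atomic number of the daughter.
Daughter: A = 184, Z = 73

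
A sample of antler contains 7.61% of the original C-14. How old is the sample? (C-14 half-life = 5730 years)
Age = t½ × log₂(1/ratio) = 21290 years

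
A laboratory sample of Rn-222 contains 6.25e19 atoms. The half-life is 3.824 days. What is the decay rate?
A = λN = 1.133e19 decays/day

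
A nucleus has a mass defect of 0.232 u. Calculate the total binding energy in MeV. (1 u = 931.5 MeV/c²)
B.E. = Δm × 931.5 = 216.1 MeV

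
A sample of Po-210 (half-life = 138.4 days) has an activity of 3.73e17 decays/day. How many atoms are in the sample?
N = A/λ = 7.448e19 atoms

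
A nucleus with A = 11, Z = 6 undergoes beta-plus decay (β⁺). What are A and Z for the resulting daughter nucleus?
Daughter: A = 11, Z = 5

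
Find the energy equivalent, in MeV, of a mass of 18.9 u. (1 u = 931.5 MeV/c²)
E = mc² = 17610 MeV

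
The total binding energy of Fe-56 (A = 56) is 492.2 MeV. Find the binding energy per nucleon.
B.E./A = 492.2/56 = 8.789 MeV/nucleon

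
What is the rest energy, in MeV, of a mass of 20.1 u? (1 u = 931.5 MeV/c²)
E = mc² = 18720 MeV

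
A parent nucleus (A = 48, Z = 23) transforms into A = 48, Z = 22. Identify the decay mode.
ΔA = 0, ΔZ = -1 ⇒ beta-plus decay (β⁺) or electron capture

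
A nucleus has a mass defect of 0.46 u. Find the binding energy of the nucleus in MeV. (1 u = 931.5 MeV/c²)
B.E. = Δm × 931.5 = 428.5 MeV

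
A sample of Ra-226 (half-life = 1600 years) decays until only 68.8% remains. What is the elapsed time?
t = t½ × log₂(N₀/N) = 863.2 years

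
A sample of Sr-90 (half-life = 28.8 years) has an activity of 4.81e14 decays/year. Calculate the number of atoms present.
N = A/λ = 1.999e16 atoms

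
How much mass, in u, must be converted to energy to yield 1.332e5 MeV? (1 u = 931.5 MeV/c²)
m = E/c² = 143 u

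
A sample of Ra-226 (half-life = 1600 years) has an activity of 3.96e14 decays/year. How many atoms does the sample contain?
N = A/λ = 9.141e17 atoms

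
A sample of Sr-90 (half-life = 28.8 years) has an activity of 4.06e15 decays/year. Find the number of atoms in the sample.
N = A/λ = 1.687e17 atoms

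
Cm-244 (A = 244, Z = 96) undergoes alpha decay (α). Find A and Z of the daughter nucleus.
Daughter: A = 240, Z = 94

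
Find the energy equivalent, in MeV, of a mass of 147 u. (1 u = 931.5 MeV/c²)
E = mc² = 1.369e5 MeV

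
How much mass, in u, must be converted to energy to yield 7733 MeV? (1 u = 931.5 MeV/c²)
m = E/c² = 8.302 u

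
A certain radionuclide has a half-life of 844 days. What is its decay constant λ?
λ = ln(2)/t½ = 8.213e-4 day⁻¹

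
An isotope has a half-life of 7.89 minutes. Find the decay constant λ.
λ = ln(2)/t½ = 0.08785 minute⁻¹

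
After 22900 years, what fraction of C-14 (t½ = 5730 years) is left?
N/N₀ = (1/2)^(t/t½) = 0.06265 = 6.27%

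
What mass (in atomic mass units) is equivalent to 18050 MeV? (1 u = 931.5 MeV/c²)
m = E/c² = 19.38 u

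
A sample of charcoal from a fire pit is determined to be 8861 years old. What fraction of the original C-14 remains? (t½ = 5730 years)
N/N₀ = (1/2)^(t/t½) = 0.3424 = 34.2%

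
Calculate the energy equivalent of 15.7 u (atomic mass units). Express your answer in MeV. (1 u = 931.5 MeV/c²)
E = mc² = 14620 MeV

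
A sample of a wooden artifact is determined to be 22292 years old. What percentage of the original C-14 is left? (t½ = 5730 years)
N/N₀ = (1/2)^(t/t½) = 0.06743 = 6.74%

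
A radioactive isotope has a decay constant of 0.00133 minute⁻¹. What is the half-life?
t½ = ln(2)/λ = 521.2 minutes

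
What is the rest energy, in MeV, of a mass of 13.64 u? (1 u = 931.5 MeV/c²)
E = mc² = 12710 MeV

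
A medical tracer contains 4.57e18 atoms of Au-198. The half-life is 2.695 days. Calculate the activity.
A = λN = 1.175e18 decays/day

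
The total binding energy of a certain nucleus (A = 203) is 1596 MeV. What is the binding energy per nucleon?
B.E./A = 1596/203 = 7.862 MeV/nucleon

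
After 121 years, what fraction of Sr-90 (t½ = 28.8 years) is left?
N/N₀ = (1/2)^(t/t½) = 0.05436 = 5.44%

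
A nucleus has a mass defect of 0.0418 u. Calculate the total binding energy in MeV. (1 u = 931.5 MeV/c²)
B.E. = Δm × 931.5 = 38.94 MeV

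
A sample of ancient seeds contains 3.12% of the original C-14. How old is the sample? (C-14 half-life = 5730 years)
Age = t½ × log₂(1/ratio) = 28660 years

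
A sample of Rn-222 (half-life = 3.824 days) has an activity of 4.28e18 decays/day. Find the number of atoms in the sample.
N = A/λ = 2.361e19 atoms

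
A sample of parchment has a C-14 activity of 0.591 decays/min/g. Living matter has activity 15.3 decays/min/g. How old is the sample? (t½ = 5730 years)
Age = t½ × log₂(A₀/A) = 26900 years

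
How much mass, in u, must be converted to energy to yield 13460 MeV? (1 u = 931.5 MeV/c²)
m = E/c² = 14.45 u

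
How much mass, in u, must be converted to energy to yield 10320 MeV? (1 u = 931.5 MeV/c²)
m = E/c² = 11.08 u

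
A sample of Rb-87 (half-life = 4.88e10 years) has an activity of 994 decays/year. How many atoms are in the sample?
N = A/λ = 6.998e13 atoms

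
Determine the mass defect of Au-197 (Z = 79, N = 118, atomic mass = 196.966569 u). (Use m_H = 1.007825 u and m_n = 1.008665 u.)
Δm = Z·m_H + N·m_n − M = 1.674 u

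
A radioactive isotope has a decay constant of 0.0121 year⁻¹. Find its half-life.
t½ = ln(2)/λ = 57.28 years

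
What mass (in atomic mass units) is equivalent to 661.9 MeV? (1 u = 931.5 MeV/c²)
m = E/c² = 0.7106 u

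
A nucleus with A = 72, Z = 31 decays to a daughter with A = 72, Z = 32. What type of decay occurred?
ΔA = 0, ΔZ = +1 ⇒ beta-minus decay (β⁻)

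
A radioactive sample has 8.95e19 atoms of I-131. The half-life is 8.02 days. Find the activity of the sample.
A = λN = 7.735e18 decays/day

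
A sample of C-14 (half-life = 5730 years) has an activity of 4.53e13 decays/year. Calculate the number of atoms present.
N = A/λ = 3.745e17 atoms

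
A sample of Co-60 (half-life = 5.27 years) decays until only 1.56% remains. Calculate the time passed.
t = t½ × log₂(N₀/N) = 31.63 years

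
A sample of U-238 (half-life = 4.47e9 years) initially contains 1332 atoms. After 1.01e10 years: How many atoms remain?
N = N₀(1/2)^(t/t½) = 278.2 atoms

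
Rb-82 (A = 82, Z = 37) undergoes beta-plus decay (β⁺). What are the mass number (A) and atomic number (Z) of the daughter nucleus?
Daughter: A = 82, Z = 36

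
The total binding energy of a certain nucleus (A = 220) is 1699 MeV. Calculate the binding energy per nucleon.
B.E./A = 1699/220 = 7.723 MeV/nucleon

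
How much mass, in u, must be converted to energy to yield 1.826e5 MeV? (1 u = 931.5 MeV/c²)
m = E/c² = 196 u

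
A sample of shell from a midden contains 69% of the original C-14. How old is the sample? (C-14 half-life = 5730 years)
Age = t½ × log₂(1/ratio) = 3067 years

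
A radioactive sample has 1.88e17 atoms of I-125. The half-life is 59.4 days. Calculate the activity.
A = λN = 2.194e15 decays/day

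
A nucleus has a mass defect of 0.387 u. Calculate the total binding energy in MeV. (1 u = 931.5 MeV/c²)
B.E. = Δm × 931.5 = 360.5 MeV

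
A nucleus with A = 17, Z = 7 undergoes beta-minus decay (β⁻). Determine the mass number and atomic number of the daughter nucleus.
Daughter: A = 17, Z = 8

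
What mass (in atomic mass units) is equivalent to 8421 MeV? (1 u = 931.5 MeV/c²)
m = E/c² = 9.04 u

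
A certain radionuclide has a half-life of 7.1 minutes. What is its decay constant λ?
λ = ln(2)/t½ = 0.09763 minute⁻¹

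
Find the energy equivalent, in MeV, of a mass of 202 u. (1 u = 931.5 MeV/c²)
E = mc² = 1.882e5 MeV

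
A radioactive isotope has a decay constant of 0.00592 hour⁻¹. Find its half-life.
t½ = ln(2)/λ = 117.1 hours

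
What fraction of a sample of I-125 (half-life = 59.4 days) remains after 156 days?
N/N₀ = (1/2)^(t/t½) = 0.162 = 16.2%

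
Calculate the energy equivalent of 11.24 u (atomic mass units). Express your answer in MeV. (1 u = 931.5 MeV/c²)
E = mc² = 10470 MeV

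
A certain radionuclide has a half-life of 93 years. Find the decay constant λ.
λ = ln(2)/t½ = 0.007453 year⁻¹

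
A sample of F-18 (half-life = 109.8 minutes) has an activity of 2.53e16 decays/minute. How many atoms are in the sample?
N = A/λ = 4.008e18 atoms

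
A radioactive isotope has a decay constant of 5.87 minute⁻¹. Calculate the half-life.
t½ = ln(2)/λ = 0.1181 minutes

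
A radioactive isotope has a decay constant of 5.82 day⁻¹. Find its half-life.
t½ = ln(2)/λ = 0.1191 days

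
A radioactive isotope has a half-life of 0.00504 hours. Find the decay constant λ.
λ = ln(2)/t½ = 137.5 hour⁻¹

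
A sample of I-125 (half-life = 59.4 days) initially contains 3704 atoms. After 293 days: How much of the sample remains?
N = N₀(1/2)^(t/t½) = 121.3 atoms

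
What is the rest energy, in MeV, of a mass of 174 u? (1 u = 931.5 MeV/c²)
E = mc² = 1.621e5 MeV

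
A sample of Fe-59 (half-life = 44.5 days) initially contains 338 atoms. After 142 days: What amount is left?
N = N₀(1/2)^(t/t½) = 37.01 atoms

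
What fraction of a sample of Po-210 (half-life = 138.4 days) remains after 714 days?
N/N₀ = (1/2)^(t/t½) = 0.02799 = 2.8%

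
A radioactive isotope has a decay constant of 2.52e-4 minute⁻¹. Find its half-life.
t½ = ln(2)/λ = 2751 minutes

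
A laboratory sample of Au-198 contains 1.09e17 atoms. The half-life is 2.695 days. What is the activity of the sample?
A = λN = 2.803e16 decays/day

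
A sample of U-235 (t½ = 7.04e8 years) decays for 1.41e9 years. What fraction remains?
N/N₀ = (1/2)^(t/t½) = 0.2495 = 25%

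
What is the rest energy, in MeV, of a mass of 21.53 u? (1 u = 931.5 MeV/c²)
E = mc² = 20060 MeV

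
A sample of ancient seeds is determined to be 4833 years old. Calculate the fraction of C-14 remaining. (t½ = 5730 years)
N/N₀ = (1/2)^(t/t½) = 0.5573 = 55.7%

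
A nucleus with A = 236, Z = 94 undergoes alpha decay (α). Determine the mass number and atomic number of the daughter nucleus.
Daughter: A = 232, Z = 92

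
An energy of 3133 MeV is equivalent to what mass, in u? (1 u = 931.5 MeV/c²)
m = E/c² = 3.363 u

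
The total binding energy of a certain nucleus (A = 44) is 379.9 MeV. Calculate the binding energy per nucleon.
B.E./A = 379.9/44 = 8.634 MeV/nucleon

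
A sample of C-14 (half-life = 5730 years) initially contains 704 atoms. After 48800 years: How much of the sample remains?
N = N₀(1/2)^(t/t½) = 1.922 atoms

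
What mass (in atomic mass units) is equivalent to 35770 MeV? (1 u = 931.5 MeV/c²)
m = E/c² = 38.4 u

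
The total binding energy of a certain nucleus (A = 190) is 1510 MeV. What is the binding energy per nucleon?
B.E./A = 1510/190 = 7.947 MeV/nucleon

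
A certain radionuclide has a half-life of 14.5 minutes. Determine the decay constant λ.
λ = ln(2)/t½ = 0.0478 minute⁻¹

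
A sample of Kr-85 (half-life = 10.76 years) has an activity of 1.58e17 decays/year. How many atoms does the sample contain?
N = A/λ = 2.453e18 atoms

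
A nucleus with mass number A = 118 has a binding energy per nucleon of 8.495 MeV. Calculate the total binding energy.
B.E. = 8.495 × 118 = 1002 MeV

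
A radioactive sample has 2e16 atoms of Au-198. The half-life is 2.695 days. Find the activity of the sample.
A = λN = 5.144e15 decays/day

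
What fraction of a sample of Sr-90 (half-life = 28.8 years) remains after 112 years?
N/N₀ = (1/2)^(t/t½) = 0.0675 = 6.75%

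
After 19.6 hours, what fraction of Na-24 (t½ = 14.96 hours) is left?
N/N₀ = (1/2)^(t/t½) = 0.4033 = 40.3%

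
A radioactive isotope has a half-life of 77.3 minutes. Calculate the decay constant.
λ = ln(2)/t½ = 0.008967 minute⁻¹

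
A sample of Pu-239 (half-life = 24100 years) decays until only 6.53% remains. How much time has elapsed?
t = t½ × log₂(N₀/N) = 94880 years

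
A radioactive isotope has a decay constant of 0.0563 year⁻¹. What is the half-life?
t½ = ln(2)/λ = 12.31 years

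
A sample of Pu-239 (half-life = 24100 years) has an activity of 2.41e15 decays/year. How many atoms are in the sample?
N = A/λ = 8.379e19 atoms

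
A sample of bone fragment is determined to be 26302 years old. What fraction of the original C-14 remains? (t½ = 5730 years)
N/N₀ = (1/2)^(t/t½) = 0.04151 = 4.15%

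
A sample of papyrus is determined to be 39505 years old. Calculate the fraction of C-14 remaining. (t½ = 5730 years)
N/N₀ = (1/2)^(t/t½) = 0.008406 = 0.841%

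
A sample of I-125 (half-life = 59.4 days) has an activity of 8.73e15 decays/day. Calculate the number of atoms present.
N = A/λ = 7.481e17 atoms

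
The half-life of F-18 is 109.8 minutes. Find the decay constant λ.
λ = ln(2)/t½ = 0.006313 minute⁻¹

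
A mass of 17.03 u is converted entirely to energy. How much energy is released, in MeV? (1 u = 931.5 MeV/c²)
E = mc² = 15860 MeV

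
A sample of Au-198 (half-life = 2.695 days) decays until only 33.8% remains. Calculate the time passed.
t = t½ × log₂(N₀/N) = 4.217 days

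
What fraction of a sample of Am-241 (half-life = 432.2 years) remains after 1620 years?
N/N₀ = (1/2)^(t/t½) = 0.07441 = 7.44%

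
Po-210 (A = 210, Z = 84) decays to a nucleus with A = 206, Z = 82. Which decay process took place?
ΔA = -4, ΔZ = -2 ⇒ alpha decay (α)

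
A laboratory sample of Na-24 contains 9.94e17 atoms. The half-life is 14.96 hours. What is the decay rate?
A = λN = 4.606e16 decays/hour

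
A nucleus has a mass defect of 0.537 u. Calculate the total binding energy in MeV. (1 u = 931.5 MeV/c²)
B.E. = Δm × 931.5 = 500.2 MeV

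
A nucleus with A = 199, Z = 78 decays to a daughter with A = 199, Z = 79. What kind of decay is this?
ΔA = 0, ΔZ = +1 ⇒ beta-minus decay (β⁻)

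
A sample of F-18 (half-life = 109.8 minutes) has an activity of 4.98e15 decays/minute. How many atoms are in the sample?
N = A/λ = 7.889e17 atoms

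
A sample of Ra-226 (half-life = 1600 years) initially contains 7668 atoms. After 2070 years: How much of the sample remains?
N = N₀(1/2)^(t/t½) = 3128 atoms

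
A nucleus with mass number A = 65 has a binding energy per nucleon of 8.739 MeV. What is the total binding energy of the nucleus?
B.E. = 8.739 × 65 = 568 MeV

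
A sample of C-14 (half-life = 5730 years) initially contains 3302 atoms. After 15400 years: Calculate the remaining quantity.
N = N₀(1/2)^(t/t½) = 512.5 atoms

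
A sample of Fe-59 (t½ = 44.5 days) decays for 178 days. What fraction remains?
N/N₀ = (1/2)^(t/t½) = 0.0625 = 6.25%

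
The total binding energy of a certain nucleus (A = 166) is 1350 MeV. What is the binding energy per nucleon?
B.E./A = 1350/166 = 8.133 MeV/nucleon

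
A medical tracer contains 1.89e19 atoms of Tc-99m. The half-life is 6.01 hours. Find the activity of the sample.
A = λN = 2.18e18 decays/hour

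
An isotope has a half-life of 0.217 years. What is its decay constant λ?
λ = ln(2)/t½ = 3.194 year⁻¹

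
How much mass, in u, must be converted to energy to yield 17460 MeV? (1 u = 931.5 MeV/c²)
m = E/c² = 18.74 u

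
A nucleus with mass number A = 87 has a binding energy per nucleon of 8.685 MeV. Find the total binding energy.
B.E. = 8.685 × 87 = 755.6 MeV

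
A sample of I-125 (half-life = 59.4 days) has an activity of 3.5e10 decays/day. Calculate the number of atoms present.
N = A/λ = 2.999e12 atoms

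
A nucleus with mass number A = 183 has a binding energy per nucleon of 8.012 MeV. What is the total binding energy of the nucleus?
B.E. = 8.012 × 183 = 1466 MeV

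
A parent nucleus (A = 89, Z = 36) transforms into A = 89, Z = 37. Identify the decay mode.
ΔA = 0, ΔZ = +1 ⇒ beta-minus decay (β⁻)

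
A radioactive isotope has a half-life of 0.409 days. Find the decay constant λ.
λ = ln(2)/t½ = 1.695 day⁻¹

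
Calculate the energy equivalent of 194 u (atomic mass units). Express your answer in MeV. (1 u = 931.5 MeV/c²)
E = mc² = 1.807e5 MeV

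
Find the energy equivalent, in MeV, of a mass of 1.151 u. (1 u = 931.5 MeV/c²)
E = mc² = 1072 MeV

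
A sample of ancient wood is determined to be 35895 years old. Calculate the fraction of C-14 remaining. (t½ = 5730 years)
N/N₀ = (1/2)^(t/t½) = 0.01301 = 1.3%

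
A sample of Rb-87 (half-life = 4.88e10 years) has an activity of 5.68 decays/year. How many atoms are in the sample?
N = A/λ = 3.999e11 atoms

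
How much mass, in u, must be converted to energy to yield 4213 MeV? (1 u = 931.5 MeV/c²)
m = E/c² = 4.523 u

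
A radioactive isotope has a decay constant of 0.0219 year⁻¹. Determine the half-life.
t½ = ln(2)/λ = 31.65 years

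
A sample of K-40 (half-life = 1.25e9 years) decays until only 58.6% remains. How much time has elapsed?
t = t½ × log₂(N₀/N) = 9.638e8 years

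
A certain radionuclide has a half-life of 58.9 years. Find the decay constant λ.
λ = ln(2)/t½ = 0.01177 year⁻¹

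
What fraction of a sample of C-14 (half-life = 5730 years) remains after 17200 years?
N/N₀ = (1/2)^(t/t½) = 0.1248 = 12.5%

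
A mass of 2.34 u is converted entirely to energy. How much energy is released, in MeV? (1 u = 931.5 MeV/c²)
E = mc² = 2180 MeV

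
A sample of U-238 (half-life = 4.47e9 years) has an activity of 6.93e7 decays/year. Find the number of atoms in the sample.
N = A/λ = 4.469e17 atoms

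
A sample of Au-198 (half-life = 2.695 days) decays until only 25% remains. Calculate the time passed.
t = t½ × log₂(N₀/N) = 5.39 days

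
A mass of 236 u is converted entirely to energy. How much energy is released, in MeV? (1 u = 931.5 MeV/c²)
E = mc² = 2.198e5 MeV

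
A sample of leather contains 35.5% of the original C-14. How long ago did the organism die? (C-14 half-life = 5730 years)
Age = t½ × log₂(1/ratio) = 8561 years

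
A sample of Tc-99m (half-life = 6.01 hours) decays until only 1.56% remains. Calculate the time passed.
t = t½ × log₂(N₀/N) = 36.07 hours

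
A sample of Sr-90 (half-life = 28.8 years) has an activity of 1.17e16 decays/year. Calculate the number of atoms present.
N = A/λ = 4.861e17 atoms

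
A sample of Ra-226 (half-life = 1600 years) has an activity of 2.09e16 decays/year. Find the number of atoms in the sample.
N = A/λ = 4.824e19 atoms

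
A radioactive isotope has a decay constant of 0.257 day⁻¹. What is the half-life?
t½ = ln(2)/λ = 2.697 days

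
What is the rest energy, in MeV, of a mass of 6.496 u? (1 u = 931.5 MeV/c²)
E = mc² = 6051 MeV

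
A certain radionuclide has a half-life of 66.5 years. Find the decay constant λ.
λ = ln(2)/t½ = 0.01042 year⁻¹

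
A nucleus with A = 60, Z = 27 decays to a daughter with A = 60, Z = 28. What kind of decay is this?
ΔA = 0, ΔZ = +1 ⇒ beta-minus decay (β⁻)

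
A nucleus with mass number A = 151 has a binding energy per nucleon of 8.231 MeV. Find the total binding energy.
B.E. = 8.231 × 151 = 1243 MeV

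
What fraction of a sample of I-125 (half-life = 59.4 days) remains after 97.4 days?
N/N₀ = (1/2)^(t/t½) = 0.3209 = 32.1%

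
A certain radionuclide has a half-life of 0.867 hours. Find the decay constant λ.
λ = ln(2)/t½ = 0.7995 hour⁻¹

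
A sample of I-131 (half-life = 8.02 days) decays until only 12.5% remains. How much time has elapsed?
t = t½ × log₂(N₀/N) = 24.06 days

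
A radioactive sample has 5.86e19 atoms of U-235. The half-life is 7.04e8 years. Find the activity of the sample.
A = λN = 5.77e10 decays/year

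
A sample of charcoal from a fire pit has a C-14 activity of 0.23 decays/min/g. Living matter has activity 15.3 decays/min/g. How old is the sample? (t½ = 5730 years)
Age = t½ × log₂(A₀/A) = 34700 years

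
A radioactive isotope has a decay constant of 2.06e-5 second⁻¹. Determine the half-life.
t½ = ln(2)/λ = 33650 seconds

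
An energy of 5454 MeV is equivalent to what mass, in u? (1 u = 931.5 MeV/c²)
m = E/c² = 5.855 u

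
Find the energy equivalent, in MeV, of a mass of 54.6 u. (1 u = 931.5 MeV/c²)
E = mc² = 50860 MeV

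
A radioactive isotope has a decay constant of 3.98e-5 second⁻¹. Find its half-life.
t½ = ln(2)/λ = 17420 seconds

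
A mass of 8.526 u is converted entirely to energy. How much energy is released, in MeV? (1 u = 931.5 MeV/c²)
E = mc² = 7942 MeV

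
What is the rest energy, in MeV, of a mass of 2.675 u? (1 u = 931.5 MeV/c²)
E = mc² = 2492 MeV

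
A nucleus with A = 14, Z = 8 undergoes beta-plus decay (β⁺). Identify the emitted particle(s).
β⁺: positron (e⁺) + neutrino (νₑ)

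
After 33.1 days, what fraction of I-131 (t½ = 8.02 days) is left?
N/N₀ = (1/2)^(t/t½) = 0.05723 = 5.72%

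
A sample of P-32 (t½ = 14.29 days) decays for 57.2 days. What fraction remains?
N/N₀ = (1/2)^(t/t½) = 0.06238 = 6.24%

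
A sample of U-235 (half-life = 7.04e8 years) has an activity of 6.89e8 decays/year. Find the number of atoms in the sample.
N = A/λ = 6.998e17 atoms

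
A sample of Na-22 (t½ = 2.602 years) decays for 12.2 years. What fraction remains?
N/N₀ = (1/2)^(t/t½) = 0.03878 = 3.88%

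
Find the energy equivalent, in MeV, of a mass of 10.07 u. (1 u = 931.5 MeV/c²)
E = mc² = 9380 MeV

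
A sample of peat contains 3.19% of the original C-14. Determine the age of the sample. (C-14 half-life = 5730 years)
Age = t½ × log₂(1/ratio) = 28480 years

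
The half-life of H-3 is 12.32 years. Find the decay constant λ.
λ = ln(2)/t½ = 0.05626 year⁻¹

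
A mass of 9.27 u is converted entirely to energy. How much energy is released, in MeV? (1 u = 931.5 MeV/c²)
E = mc² = 8635 MeV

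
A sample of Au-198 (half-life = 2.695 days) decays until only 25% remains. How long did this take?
t = t½ × log₂(N₀/N) = 5.39 days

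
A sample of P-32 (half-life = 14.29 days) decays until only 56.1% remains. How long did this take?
t = t½ × log₂(N₀/N) = 11.92 days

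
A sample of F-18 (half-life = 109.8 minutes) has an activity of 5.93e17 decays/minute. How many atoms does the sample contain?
N = A/λ = 9.394e19 atoms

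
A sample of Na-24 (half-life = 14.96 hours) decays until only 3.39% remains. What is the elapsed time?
t = t½ × log₂(N₀/N) = 73.04 hours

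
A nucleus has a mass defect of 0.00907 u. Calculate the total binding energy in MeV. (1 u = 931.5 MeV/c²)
B.E. = Δm × 931.5 = 8.449 MeV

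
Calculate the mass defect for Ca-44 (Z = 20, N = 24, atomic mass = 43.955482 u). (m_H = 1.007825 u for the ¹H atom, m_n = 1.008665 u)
Δm = Z·m_H + N·m_n − M = 0.409 u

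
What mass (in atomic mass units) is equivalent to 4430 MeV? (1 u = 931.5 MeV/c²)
m = E/c² = 4.756 u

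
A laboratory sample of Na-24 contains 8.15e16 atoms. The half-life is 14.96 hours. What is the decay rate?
A = λN = 3.776e15 decays/hour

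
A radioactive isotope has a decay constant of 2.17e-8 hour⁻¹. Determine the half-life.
t½ = ln(2)/λ = 3.194e7 hours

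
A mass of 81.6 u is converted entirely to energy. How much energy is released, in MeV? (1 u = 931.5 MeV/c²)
E = mc² = 76010 MeV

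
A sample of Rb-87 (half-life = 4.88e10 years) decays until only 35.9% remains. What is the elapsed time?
t = t½ × log₂(N₀/N) = 7.212e10 years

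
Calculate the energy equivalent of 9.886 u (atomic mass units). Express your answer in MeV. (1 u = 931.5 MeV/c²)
E = mc² = 9209 MeV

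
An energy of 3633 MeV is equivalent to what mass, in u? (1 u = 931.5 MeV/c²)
m = E/c² = 3.9 u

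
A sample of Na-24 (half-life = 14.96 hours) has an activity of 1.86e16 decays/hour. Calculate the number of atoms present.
N = A/λ = 4.014e17 atoms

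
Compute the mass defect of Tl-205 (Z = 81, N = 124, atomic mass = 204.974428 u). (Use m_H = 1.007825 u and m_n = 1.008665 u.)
Δm = Z·m_H + N·m_n − M = 1.734 u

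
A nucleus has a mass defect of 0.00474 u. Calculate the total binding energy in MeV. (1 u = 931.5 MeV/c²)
B.E. = Δm × 931.5 = 4.415 MeV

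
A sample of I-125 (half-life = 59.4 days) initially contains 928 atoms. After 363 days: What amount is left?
N = N₀(1/2)^(t/t½) = 13.43 atoms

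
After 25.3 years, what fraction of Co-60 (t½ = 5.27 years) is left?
N/N₀ = (1/2)^(t/t½) = 0.03588 = 3.59%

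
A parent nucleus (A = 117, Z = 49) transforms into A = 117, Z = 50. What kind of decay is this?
ΔA = 0, ΔZ = +1 ⇒ beta-minus decay (β⁻)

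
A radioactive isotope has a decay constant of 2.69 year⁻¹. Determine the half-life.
t½ = ln(2)/λ = 0.2577 years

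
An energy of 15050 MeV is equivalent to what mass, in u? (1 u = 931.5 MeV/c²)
m = E/c² = 16.16 u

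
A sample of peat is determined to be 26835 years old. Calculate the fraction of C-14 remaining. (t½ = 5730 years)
N/N₀ = (1/2)^(t/t½) = 0.03892 = 3.89%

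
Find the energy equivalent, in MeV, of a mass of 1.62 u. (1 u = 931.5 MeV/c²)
E = mc² = 1509 MeV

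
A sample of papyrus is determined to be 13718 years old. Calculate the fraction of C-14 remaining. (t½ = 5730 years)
N/N₀ = (1/2)^(t/t½) = 0.1902 = 19%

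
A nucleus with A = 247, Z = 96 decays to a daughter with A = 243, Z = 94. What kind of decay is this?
ΔA = -4, ΔZ = -2 ⇒ alpha decay (α)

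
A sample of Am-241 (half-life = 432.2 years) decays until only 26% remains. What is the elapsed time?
t = t½ × log₂(N₀/N) = 839.9 years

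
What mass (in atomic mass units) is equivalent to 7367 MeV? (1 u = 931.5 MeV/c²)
m = E/c² = 7.909 u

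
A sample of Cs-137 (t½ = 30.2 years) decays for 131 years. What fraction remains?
N/N₀ = (1/2)^(t/t½) = 0.04945 = 4.95%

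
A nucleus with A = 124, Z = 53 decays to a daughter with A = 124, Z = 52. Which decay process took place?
ΔA = 0, ΔZ = -1 ⇒ beta-plus decay (β⁺) or electron capture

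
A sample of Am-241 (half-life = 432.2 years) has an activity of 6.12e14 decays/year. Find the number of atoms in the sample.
N = A/λ = 3.816e17 atoms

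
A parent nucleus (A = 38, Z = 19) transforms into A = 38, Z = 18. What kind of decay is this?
ΔA = 0, ΔZ = -1 ⇒ beta-plus decay (β⁺) or electron capture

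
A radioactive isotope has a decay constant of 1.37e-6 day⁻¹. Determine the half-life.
t½ = ln(2)/λ = 5.059e5 days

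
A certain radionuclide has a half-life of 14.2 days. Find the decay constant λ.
λ = ln(2)/t½ = 0.04881 day⁻¹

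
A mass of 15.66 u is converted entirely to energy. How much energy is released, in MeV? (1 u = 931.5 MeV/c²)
E = mc² = 14590 MeV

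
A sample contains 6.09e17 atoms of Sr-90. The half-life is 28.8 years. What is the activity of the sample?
A = λN = 1.466e16 decays/year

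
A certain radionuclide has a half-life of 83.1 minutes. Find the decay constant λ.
λ = ln(2)/t½ = 0.008341 minute⁻¹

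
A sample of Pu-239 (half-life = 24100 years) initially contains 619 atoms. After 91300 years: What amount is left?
N = N₀(1/2)^(t/t½) = 44.8 atoms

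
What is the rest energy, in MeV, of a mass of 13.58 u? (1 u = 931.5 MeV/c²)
E = mc² = 12650 MeV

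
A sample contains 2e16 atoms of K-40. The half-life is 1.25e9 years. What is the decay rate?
A = λN = 1.109e7 decays/year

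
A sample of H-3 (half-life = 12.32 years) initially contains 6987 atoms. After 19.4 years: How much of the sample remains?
N = N₀(1/2)^(t/t½) = 2346 atoms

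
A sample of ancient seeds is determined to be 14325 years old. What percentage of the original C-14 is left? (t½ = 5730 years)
N/N₀ = (1/2)^(t/t½) = 0.1768 = 17.7%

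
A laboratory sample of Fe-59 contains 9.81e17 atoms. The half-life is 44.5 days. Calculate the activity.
A = λN = 1.528e16 decays/day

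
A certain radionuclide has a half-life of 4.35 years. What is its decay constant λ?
λ = ln(2)/t½ = 0.1593 year⁻¹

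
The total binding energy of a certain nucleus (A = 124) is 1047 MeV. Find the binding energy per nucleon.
B.E./A = 1047/124 = 8.444 MeV/nucleon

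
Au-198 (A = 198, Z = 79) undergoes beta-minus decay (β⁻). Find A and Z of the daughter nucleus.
Daughter: A = 198, Z = 80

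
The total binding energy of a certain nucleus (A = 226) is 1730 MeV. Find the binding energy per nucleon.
B.E./A = 1730/226 = 7.655 MeV/nucleon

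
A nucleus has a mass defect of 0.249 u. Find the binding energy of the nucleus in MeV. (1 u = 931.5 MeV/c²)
B.E. = Δm × 931.5 = 231.9 MeV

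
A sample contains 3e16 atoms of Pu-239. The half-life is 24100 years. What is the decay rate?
A = λN = 8.628e11 decays/year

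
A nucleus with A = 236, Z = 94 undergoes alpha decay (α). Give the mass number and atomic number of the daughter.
Daughter: A = 232, Z = 92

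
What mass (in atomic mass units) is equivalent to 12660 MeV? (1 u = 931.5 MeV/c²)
m = E/c² = 13.59 u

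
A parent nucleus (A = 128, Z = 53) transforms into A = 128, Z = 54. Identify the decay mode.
ΔA = 0, ΔZ = +1 ⇒ beta-minus decay (β⁻)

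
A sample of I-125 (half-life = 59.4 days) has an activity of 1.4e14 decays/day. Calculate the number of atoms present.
N = A/λ = 1.2e16 atoms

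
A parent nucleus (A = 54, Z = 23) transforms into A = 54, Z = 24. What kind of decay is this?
ΔA = 0, ΔZ = +1 ⇒ beta-minus decay (β⁻)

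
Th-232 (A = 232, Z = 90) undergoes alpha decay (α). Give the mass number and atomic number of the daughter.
Daughter: A = 228, Z = 88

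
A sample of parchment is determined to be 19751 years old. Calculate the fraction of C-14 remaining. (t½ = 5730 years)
N/N₀ = (1/2)^(t/t½) = 0.0917 = 9.17%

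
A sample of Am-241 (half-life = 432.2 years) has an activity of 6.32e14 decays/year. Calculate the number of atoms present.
N = A/λ = 3.941e17 atoms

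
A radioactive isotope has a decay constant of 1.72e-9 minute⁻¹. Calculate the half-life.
t½ = ln(2)/λ = 4.03e8 minutes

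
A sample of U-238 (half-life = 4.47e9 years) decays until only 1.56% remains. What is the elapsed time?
t = t½ × log₂(N₀/N) = 2.683e10 years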